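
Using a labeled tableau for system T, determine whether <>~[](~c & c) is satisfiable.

1. <>~[](~c & c), u
2. ~[](~c & c), v
3. ~(~c & c), w
4. ~c, w
Accessibility: uRu, uRv, vRv, vRw, wRw

Satisfiable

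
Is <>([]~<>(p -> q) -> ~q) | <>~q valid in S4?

Tableau for the negation ~(<>([]~<>(p -> q) -> ~q) | <>~q):
1. ~(<>([]~<>(p -> q) -> ~q) | <>~q), 0
2. ~<>([]~<>(p -> q) -> ~q), 0
3. ~<>~q, 0
4. ~([]~<>(p -> q) -> ~q), 0
5. []~<>(p -> q), 0
6. q, 0
7. ~<>(p -> q), 0
8. ~(p -> q), 0
9. p, 0
10. ~q, 0
Accessibility: 0R0
Branch closes: q and ~q both at 0.
All branches of the negation close; one closing branch shown above.

Valid in S4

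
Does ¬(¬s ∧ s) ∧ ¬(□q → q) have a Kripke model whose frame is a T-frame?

No, unsatisfiable

1. ¬(¬s ∧ s) ∧ ¬(□q → q), 0
2. ¬(¬s ∧ s), 0
3. ¬(□q → q), 0
4. □q, 0
5. ¬q, 0
6. q, 0
Accessibility: 0R0
Branch closes: q and ¬q both at 0.
(One branch shown.) All branches close.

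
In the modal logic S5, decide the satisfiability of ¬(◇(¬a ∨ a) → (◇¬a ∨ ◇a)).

1. ¬(◇(¬a ∨ a) → (◇¬a ∨ ◇a)), 0
2. ◇(¬a ∨ a), 0
3. ¬(◇¬a ∨ ◇a), 0
4. ¬◇¬a, 0
5. ¬◇a, 0
6. a, 0
7. ¬a, 0
Accessibility: 0R0
Branch closes: a and ¬a both at 0.
Every branch closes; the branch above is one of them.

No, unsatisfiable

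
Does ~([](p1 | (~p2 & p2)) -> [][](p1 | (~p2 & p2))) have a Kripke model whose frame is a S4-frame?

Unsatisfiable (every branch closes)

1. ~([](p1 | (~p2 & p2)) -> [][](p1 | (~p2 & p2))), w0
2. [](p1 | (~p2 & p2)), w0
3. ~[][](p1 | (~p2 & p2)), w0
4. p1 | (~p2 & p2), w0
5. p1, w0
6. ~[](p1 | (~p2 & p2)), w1
7. p1 | (~p2 & p2), w1
8. p1, w1
9. ~(p1 | (~p2 & p2)), w2
10. ~p1, w2
11. ~(~p2 & p2), w2
12. p1 | (~p2 & p2), w2
13. ~p2, w2
14. ~p2 & p2, w2
15. p2, w2
Accessibility: w0Rw0, w0Rw1, w0Rw2, w1Rw1, w1Rw2, w2Rw2
Branch closes: p2 and ~p2 both at w2.
(One branch shown.) All branches close.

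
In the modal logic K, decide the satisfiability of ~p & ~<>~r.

1. ~p & ~<>~r, 0
2. ~p, 0   [&-rule on 1]
3. ~<>~r, 0   [&-rule on 1]

Yes, satisfiable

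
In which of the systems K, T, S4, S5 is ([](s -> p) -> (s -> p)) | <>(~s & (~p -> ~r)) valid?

K-tableau for the negation ~(([](s -> p) -> (s -> p)) | <>(~s & (~p -> ~r))):
1. ~(([](s -> p) -> (s -> p)) | <>(~s & (~p -> ~r))), 0
2. ~([](s -> p) -> (s -> p)), 0
3. ~<>(~s & (~p -> ~r)), 0
4. [](s -> p), 0
5. ~(s -> p), 0
6. s, 0
7. ~p, 0
Complete open branch: countermodel on a K-frame, so not valid in K.
T-tableau for the negation ~(([](s -> p) -> (s -> p)) | <>(~s & (~p -> ~r))):
1. ~(([](s -> p) -> (s -> p)) | <>(~s & (~p -> ~r))), 0
2. ~([](s -> p) -> (s -> p)), 0
3. ~<>(~s & (~p -> ~r)), 0
4. [](s -> p), 0
5. ~(s -> p), 0
6. s, 0
7. ~p, 0
8. ~(~s & (~p -> ~r)), 0
9. s -> p, 0
10. ~(~p -> ~r), 0
11. r, 0
12. p, 0
Accessibility: 0R0
Branch closes: p and ~p both at 0.
Every branch closes (one shown): valid in T, hence also in S4, S5 (every theorem of T is a theorem of S4 and S5).

T, S4, S5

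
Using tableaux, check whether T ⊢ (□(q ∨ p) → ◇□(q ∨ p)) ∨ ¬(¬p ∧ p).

Valid in T

Tableau for the negation ¬((□(q ∨ p) → ◇□(q ∨ p)) ∨ ¬(¬p ∧ p)):
1. ¬((□(q ∨ p) → ◇□(q ∨ p)) ∨ ¬(¬p ∧ p)), 0
2. ¬(□(q ∨ p) → ◇□(q ∨ p)), 0
3. ¬p ∧ p, 0
4. □(q ∨ p), 0
5. ¬◇□(q ∨ p), 0
6. ¬p, 0
7. p, 0
Accessibility: 0R0
Branch closes: p and ¬p both at 0.
Every branch of the negation's tableau closes; the branch above is one of them.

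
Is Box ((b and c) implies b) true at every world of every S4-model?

Yes, valid

Tableau for the negation not Box ((b and c) implies b):
1. not Box ((b and c) implies b), u
2. not ((b and c) implies b), v   [neg-Box-rule on 1: fresh world v, uRv]
3. b and c, v   [neg-implies-rule on 2]
4. not b, v   [neg-implies-rule on 2]
5. b, v   [and-rule on 3]
6. c, v   [and-rule on 3]
Accessibility: uRu, uRv, vRv
Branch closes: b and not b both at v.
All branches of the negation close; one closing branch shown above.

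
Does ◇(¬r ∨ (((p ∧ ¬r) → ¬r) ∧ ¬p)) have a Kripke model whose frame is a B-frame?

Yes, satisfiable

1. ◇(¬r ∨ (((p ∧ ¬r) → ¬r) ∧ ¬p)), w0
2. ¬r ∨ (((p ∧ ¬r) → ¬r) ∧ ¬p), w1
3. ((p ∧ ¬r) → ¬r) ∧ ¬p, w1
4. (p ∧ ¬r) → ¬r, w1
5. ¬p, w1
6. ¬r, w1
Accessibility: w0Rw0, w0Rw1, w1Rw0, w1Rw1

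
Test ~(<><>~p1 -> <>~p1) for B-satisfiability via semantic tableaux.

Yes, satisfiable

1. ~(<><>~p1 -> <>~p1), 0
2. <><>~p1, 0   [~->-rule on 1]
3. ~<>~p1, 0   [~->-rule on 1]
4. p1, 0   [~<>-rule on 3 via 0R0]
5. <>~p1, 1   [<>-rule on 2: fresh world 1, 0R1]
6. p1, 1   [~<>-rule on 3 via 0R1]
7. ~p1, 2   [<>-rule on 5: fresh world 2, 1R2]
Accessibility: 0R0, 0R1, 1R0, 1R1, 1R2, 2R1, 2R2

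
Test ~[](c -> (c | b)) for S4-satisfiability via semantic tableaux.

1. ~[](c -> (c | b)), 0
2. ~(c -> (c | b)), 1
3. c, 1
4. ~(c | b), 1
5. ~c, 1
6. ~b, 1
Accessibility: 0R0, 0R1, 1R1
Branch closes: c and ~c both at 1.
Every branch closes; the branch above is one of them.

Unsatisfiable (every branch closes)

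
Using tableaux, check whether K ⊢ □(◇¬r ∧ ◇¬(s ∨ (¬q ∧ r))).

Tableau for the negation ¬□(◇¬r ∧ ◇¬(s ∨ (¬q ∧ r))):
1. ¬□(◇¬r ∧ ◇¬(s ∨ (¬q ∧ r))), u
2. ¬(◇¬r ∧ ◇¬(s ∨ (¬q ∧ r))), v   [¬□-rule on 1: fresh world v, uRv]
3. ¬◇¬(s ∨ (¬q ∧ r)), v   [¬∧-rule on 2 (branches; this branch)]
Accessibility: uRv
The negation has an open branch (countermodel exists).

No, not valid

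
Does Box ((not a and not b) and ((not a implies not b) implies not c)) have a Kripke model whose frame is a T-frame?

Satisfiable

1. Box ((not a and not b) and ((not a implies not b) implies not c)), u
2. (not a and not b) and ((not a implies not b) implies not c), u   [Box-rule on 1 via uRu]
3. not a and not b, u   [and-rule on 2]
4. (not a implies not b) implies not c, u   [and-rule on 2]
5. not a, u   [and-rule on 3]
6. not b, u   [and-rule on 3]
7. not c, u   [implies-rule on 4 (branches; this branch)]
Accessibility: uRu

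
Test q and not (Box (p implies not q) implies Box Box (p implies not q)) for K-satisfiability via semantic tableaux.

Yes, satisfiable

1. q and not (Box (p implies not q) implies Box Box (p implies not q)), 0
2. q, 0
3. not (Box (p implies not q) implies Box Box (p implies not q)), 0
4. Box (p implies not q), 0
5. not Box Box (p implies not q), 0
6. not Box (p implies not q), 1
7. p implies not q, 1
8. not q, 1
9. not (p implies not q), 2
10. p, 2
11. q, 2
Accessibility: 0R1, 1R2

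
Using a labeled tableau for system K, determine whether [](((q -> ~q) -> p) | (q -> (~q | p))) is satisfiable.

Yes, satisfiable

1. [](((q -> ~q) -> p) | (q -> (~q | p))), 0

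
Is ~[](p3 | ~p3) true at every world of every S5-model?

Not valid

Tableau for the negation [](p3 | ~p3):
1. [](p3 | ~p3), 0
2. p3 | ~p3, 0
3. ~p3, 0
Accessibility: 0R0
The negation has an open branch (countermodel exists).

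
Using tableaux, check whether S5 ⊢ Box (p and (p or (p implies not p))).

Tableau for the negation not Box (p and (p or (p implies not p))):
1. not Box (p and (p or (p implies not p))), u
2. not (p and (p or (p implies not p))), v
3. not p, v
Accessibility: uRu, uRv, vRu, vRv
The negation has an open branch (countermodel exists).

Invalid (countermodel exists)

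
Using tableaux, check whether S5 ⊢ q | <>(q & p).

Tableau for the negation ~(q | <>(q & p)):
1. ~(q | <>(q & p)), u
2. ~q, u   [~|-rule on 1]
3. ~<>(q & p), u   [~|-rule on 1]
4. ~(q & p), u   [~<>-rule on 3 via uRu]
5. ~p, u   [~&-rule on 4 (branches; this branch)]
Accessibility: uRu
The negation has an open branch (countermodel exists).

Not valid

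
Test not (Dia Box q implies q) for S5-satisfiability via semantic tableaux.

Unsatisfiable

1. not (Dia Box q implies q), u
2. Dia Box q, u
3. not q, u
4. Box q, v
5. q, u
Accessibility: uRu, uRv, vRu, vRv
Branch closes: q and not q both at u.
All branches of the tableau close; one closing branch shown above.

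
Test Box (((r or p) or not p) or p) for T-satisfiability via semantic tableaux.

1. Box (((r or p) or not p) or p), w0
2. ((r or p) or not p) or p, w0   [Box-rule on 1 via w0Rw0]
3. p, w0   [or-rule on 2 (branches; this branch)]
Accessibility: w0Rw0

Satisfiable (open branch found)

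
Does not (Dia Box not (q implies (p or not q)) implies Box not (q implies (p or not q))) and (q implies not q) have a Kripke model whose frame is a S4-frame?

1. not (Dia Box not (q implies (p or not q)) implies Box not (q implies (p or not q))) and (q implies not q), u
2. not (Dia Box not (q implies (p or not q)) implies Box not (q implies (p or not q))), u
3. q implies not q, u
4. Dia Box not (q implies (p or not q)), u
5. not Box not (q implies (p or not q)), u
6. not q, u
7. Box not (q implies (p or not q)), v
8. not (q implies (p or not q)), v
9. q, v
10. not (p or not q), v
11. not p, v
12. q implies (p or not q), w
13. p or not q, w
14. not q, w
Accessibility: uRu, uRv, uRw, vRv, wRw

Yes, satisfiable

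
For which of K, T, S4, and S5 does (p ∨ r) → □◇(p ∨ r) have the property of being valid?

S5

S4-tableau for the negation ¬((p ∨ r) → □◇(p ∨ r)):
1. ¬((p ∨ r) → □◇(p ∨ r)), w0
2. p ∨ r, w0   [¬→-rule on 1]
3. ¬□◇(p ∨ r), w0   [¬→-rule on 1]
4. r, w0   [∨-rule on 2 (branches; this branch)]
5. ¬◇(p ∨ r), w1   [¬□-rule on 3: fresh world w1, w0Rw1]
6. ¬(p ∨ r), w1   [¬◇-rule on 5 via w1Rw1]
7. ¬p, w1   [¬∨-rule on 6]
8. ¬r, w1   [¬∨-rule on 6]
Accessibility: w0Rw0, w0Rw1, w1Rw1
Complete open branch: countermodel on an S4-frame, so not valid in S4, nor in K, T (the same frame is also a K-frame and a T-frame).
S5-tableau for the negation ¬((p ∨ r) → □◇(p ∨ r)):
1. ¬((p ∨ r) → □◇(p ∨ r)), w0
2. p ∨ r, w0   [¬→-rule on 1]
3. ¬□◇(p ∨ r), w0   [¬→-rule on 1]
4. r, w0   [∨-rule on 2 (branches; this branch)]
5. ¬◇(p ∨ r), w1   [¬□-rule on 3: fresh world w1, w0Rw1]
6. ¬(p ∨ r), w0   [¬◇-rule on 5 via w1Rw0]
7. ¬p, w0   [¬∨-rule on 6]
8. ¬r, w0   [¬∨-rule on 6]
Accessibility: w0Rw0, w0Rw1, w1Rw0, w1Rw1
Branch closes: r and ¬r both at w0.
Every branch closes (one shown): valid in S5.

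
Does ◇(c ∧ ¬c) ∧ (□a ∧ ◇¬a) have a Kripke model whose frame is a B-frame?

No, unsatisfiable

1. ◇(c ∧ ¬c) ∧ (□a ∧ ◇¬a), w0
2. ◇(c ∧ ¬c), w0
3. □a ∧ ◇¬a, w0
4. □a, w0
5. ◇¬a, w0
6. a, w0
7. c ∧ ¬c, w1
8. c, w1
9. ¬c, w1
Accessibility: w0Rw0, w0Rw1, w1Rw0, w1Rw1
Branch closes: c and ¬c both at w1.
All branches of the tableau close; one closing branch shown above.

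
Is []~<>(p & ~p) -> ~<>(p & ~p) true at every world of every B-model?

Valid

Tableau for the negation ~([]~<>(p & ~p) -> ~<>(p & ~p)):
1. ~([]~<>(p & ~p) -> ~<>(p & ~p)), w0
2. []~<>(p & ~p), w0
3. <>(p & ~p), w0
4. ~<>(p & ~p), w0
5. ~(p & ~p), w0
6. p, w0
7. p & ~p, w1
8. p, w1
9. ~p, w1
Accessibility: w0Rw0, w0Rw1, w1Rw0, w1Rw1
Branch closes: p and ~p both at w1.
All branches of the negation close; one closing branch shown above.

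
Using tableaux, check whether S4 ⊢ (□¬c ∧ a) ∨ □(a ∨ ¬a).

Yes, valid

Tableau for the negation ¬((□¬c ∧ a) ∨ □(a ∨ ¬a)):
1. ¬((□¬c ∧ a) ∨ □(a ∨ ¬a)), 0
2. ¬(□¬c ∧ a), 0
3. ¬□(a ∨ ¬a), 0
4. ¬a, 0
5. ¬(a ∨ ¬a), 1
6. ¬a, 1
7. a, 1
Accessibility: 0R0, 0R1, 1R1
Branch closes: a and ¬a both at 1.
Every branch of the negation's tableau closes; the branch above is one of them.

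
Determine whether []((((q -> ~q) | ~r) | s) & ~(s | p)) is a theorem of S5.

Not valid

Tableau for the negation ~[]((((q -> ~q) | ~r) | s) & ~(s | p)):
1. ~[]((((q -> ~q) | ~r) | s) & ~(s | p)), u
2. ~((((q -> ~q) | ~r) | s) & ~(s | p)), v
3. s | p, v
4. p, v
Accessibility: uRu, uRv, vRu, vRv
The negation has an open branch (countermodel exists).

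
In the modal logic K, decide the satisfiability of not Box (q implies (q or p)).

1. not Box (q implies (q or p)), w0
2. not (q implies (q or p)), w1   [neg-Box-rule on 1: fresh world w1, w0Rw1]
3. q, w1   [neg-implies-rule on 2]
4. not (q or p), w1   [neg-implies-rule on 2]
5. not q, w1   [neg-or-rule on 4]
6. not p, w1   [neg-or-rule on 4]
Accessibility: w0Rw1
Branch closes: q and not q both at w1.
(One branch shown.) All branches close.

No, unsatisfiable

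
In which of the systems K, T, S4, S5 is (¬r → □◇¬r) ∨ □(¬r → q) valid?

S4-tableau for the negation ¬((¬r → □◇¬r) ∨ □(¬r → q)):
1. ¬((¬r → □◇¬r) ∨ □(¬r → q)), 0
2. ¬(¬r → □◇¬r), 0
3. ¬□(¬r → q), 0
4. ¬r, 0
5. ¬□◇¬r, 0
6. ¬(¬r → q), 1
7. ¬r, 1
8. ¬q, 1
9. ¬◇¬r, 2
10. r, 2
Accessibility: 0R0, 0R1, 0R2, 1R1, 2R2
Complete open branch: countermodel on an S4-frame, so not valid in S4, nor in K, T (the same frame is also a K-frame and a T-frame).
S5-tableau for the negation ¬((¬r → □◇¬r) ∨ □(¬r → q)):
1. ¬((¬r → □◇¬r) ∨ □(¬r → q)), 0
2. ¬(¬r → □◇¬r), 0
3. ¬□(¬r → q), 0
4. ¬r, 0
5. ¬□◇¬r, 0
6. ¬(¬r → q), 1
7. ¬r, 1
8. ¬q, 1
9. ¬◇¬r, 2
10. r, 0
Accessibility: 0R0, 0R1, 0R2, 1R0, 1R1, 1R2, 2R0, 2R1, 2R2
Branch closes: r and ¬r both at 0.
Every branch closes (one shown): valid in S5.

S5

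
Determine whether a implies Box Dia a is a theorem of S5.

Tableau for the negation not (a implies Box Dia a):
1. not (a implies Box Dia a), u
2. a, u   [neg-implies-rule on 1]
3. not Box Dia a, u   [neg-implies-rule on 1]
4. not Dia a, v   [neg-Box-rule on 3: fresh world v, uRv]
5. not a, u   [neg-Dia-rule on 4 via vRu]
Accessibility: uRu, uRv, vRu, vRv
Branch closes: a and not a both at u.
All branches of the negation close; one closing branch shown above.

Valid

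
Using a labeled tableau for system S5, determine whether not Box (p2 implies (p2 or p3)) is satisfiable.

Unsatisfiable

1. not Box (p2 implies (p2 or p3)), 0
2. not (p2 implies (p2 or p3)), 1
3. p2, 1
4. not (p2 or p3), 1
5. not p2, 1
6. not p3, 1
Accessibility: 0R0, 0R1, 1R0, 1R1
Branch closes: p2 and not p2 both at 1.
All branches of the tableau close; one closing branch shown above.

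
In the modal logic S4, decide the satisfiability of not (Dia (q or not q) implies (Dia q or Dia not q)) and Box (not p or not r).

1. not (Dia (q or not q) implies (Dia q or Dia not q)) and Box (not p or not r), u
2. not (Dia (q or not q) implies (Dia q or Dia not q)), u
3. Box (not p or not r), u
4. Dia (q or not q), u
5. not (Dia q or Dia not q), u
6. not Dia q, u
7. not Dia not q, u
8. not p or not r, u
9. not q, u
10. q, u
Accessibility: uRu
Branch closes: q and not q both at u.
(One branch shown.) All branches close.

Unsatisfiable (every branch closes)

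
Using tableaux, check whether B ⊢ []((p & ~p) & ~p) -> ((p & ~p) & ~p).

Valid

Tableau for the negation ~([]((p & ~p) & ~p) -> ((p & ~p) & ~p)):
1. ~([]((p & ~p) & ~p) -> ((p & ~p) & ~p)), w0
2. []((p & ~p) & ~p), w0
3. ~((p & ~p) & ~p), w0
4. (p & ~p) & ~p, w0
5. p & ~p, w0
6. ~p, w0
7. p, w0
Accessibility: w0Rw0
Branch closes: p and ~p both at w0.
Every branch of the negation's tableau closes; the branch above is one of them.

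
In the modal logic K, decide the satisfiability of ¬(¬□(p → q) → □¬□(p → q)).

1. ¬(¬□(p → q) → □¬□(p → q)), u
2. ¬□(p → q), u
3. ¬□¬□(p → q), u
4. ¬(p → q), v
5. p, v
6. ¬q, v
7. □(p → q), w
Accessibility: uRv, uRw

Yes, satisfiable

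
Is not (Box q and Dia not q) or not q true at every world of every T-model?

Tableau for the negation not (not (Box q and Dia not q) or not q):
1. not (not (Box q and Dia not q) or not q), u
2. Box q and Dia not q, u   [neg-or-rule on 1]
3. q, u   [neg-or-rule on 1]
4. Box q, u   [and-rule on 2]
5. Dia not q, u   [and-rule on 2]
6. not q, v   [Dia-rule on 5: fresh world v, uRv]
7. q, v   [Box-rule on 4 via uRv]
Accessibility: uRu, uRv, vRv
Branch closes: q and not q both at v.
Every branch of the negation's tableau closes; the branch above is one of them.

Valid in T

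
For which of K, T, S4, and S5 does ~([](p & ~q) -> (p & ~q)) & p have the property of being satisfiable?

T-tableau for the formula:
1. ~([](p & ~q) -> (p & ~q)) & p, 0
2. ~([](p & ~q) -> (p & ~q)), 0   [&-rule on 1]
3. p, 0   [&-rule on 1]
4. [](p & ~q), 0   [~->-rule on 2]
5. ~(p & ~q), 0   [~->-rule on 2]
6. p & ~q, 0   [[]-rule on 4 via 0R0]
7. ~q, 0   [&-rule on 6]
8. q, 0   [~&-rule on 5 (branches; this branch)]
Accessibility: 0R0
Branch closes: q and ~q both at 0.
Every branch closes (one shown): unsatisfiable in T, hence also in S4, S5 (every S4/S5-frame is a T-frame).
K-tableau for the formula:
1. ~([](p & ~q) -> (p & ~q)) & p, 0
2. ~([](p & ~q) -> (p & ~q)), 0   [&-rule on 1]
3. p, 0   [&-rule on 1]
4. [](p & ~q), 0   [~->-rule on 2]
5. ~(p & ~q), 0   [~->-rule on 2]
6. q, 0   [~&-rule on 5 (branches; this branch)]
Complete open branch: satisfiable in K.

K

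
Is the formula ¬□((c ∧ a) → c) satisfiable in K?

Unsatisfiable

1. ¬□((c ∧ a) → c), u
2. ¬((c ∧ a) → c), v
3. c ∧ a, v
4. ¬c, v
5. c, v
6. a, v
Accessibility: uRv
Branch closes: c and ¬c both at v.
All branches of the tableau close; one closing branch shown above.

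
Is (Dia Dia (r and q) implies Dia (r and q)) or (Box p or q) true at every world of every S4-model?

Tableau for the negation not ((Dia Dia (r and q) implies Dia (r and q)) or (Box p or q)):
1. not ((Dia Dia (r and q) implies Dia (r and q)) or (Box p or q)), u
2. not (Dia Dia (r and q) implies Dia (r and q)), u   [neg-or-rule on 1]
3. not (Box p or q), u   [neg-or-rule on 1]
4. Dia Dia (r and q), u   [neg-implies-rule on 2]
5. not Dia (r and q), u   [neg-implies-rule on 2]
6. not Box p, u   [neg-or-rule on 3]
7. not q, u   [neg-or-rule on 3]
8. not (r and q), u   [neg-Dia-rule on 5 via uRu]
9. Dia (r and q), v   [Dia-rule on 4: fresh world v, uRv]
10. not (r and q), v   [neg-Dia-rule on 5 via uRv]
11. not q, v   [neg-and-rule on 10 (branches; this branch)]
12. not p, w   [neg-Box-rule on 6: fresh world w, uRw]
13. not (r and q), w   [neg-Dia-rule on 5 via uRw]
14. not q, w   [neg-and-rule on 13 (branches; this branch)]
15. r and q, x   [Dia-rule on 9: fresh world x, vRx]
16. r, x   [and-rule on 15]
17. q, x   [and-rule on 15]
18. not (r and q), x   [neg-Dia-rule on 5 via uRx]
19. not q, x   [neg-and-rule on 18 (branches; this branch)]
Accessibility: uRu, uRv, uRw, uRx, vRv, vRx, wRw, xRx
Branch closes: q and not q both at x.
Every branch of the negation's tableau closes; the branch above is one of them.

Valid in S4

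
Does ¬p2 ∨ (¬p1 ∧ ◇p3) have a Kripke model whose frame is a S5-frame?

1. ¬p2 ∨ (¬p1 ∧ ◇p3), 0
2. ¬p1 ∧ ◇p3, 0   [∨-rule on 1 (branches; this branch)]
3. ¬p1, 0   [∧-rule on 2]
4. ◇p3, 0   [∧-rule on 2]
5. p3, 1   [◇-rule on 4: fresh world 1, 0R1]
Accessibility: 0R0, 0R1, 1R0, 1R1

Satisfiable (open branch found)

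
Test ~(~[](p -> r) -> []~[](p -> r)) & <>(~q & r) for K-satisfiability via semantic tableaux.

Satisfiable (open branch found)

1. ~(~[](p -> r) -> []~[](p -> r)) & <>(~q & r), w0
2. ~(~[](p -> r) -> []~[](p -> r)), w0
3. <>(~q & r), w0
4. ~[](p -> r), w0
5. ~[]~[](p -> r), w0
6. ~q & r, w1
7. ~q, w1
8. r, w1
9. ~(p -> r), w2
10. p, w2
11. ~r, w2
12. [](p -> r), w3
Accessibility: w0Rw1, w0Rw2, w0Rw3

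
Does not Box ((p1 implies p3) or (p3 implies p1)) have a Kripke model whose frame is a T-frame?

Unsatisfiable

1. not Box ((p1 implies p3) or (p3 implies p1)), w0
2. not ((p1 implies p3) or (p3 implies p1)), w1
3. not (p1 implies p3), w1
4. not (p3 implies p1), w1
5. p1, w1
6. not p3, w1
7. p3, w1
8. not p1, w1
Accessibility: w0Rw0, w0Rw1, w1Rw1
Branch closes: p3 and not p3 both at w1.
All branches of the tableau close; one closing branch shown above.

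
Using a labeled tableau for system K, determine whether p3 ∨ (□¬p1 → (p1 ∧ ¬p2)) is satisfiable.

1. p3 ∨ (□¬p1 → (p1 ∧ ¬p2)), 0
2. □¬p1 → (p1 ∧ ¬p2), 0
3. p1 ∧ ¬p2, 0
4. p1, 0
5. ¬p2, 0

Satisfiable (open branch found)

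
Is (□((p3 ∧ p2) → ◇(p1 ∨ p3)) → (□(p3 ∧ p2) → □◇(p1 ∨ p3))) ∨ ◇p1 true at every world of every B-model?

Tableau for the negation ¬((□((p3 ∧ p2) → ◇(p1 ∨ p3)) → (□(p3 ∧ p2) → □◇(p1 ∨ p3))) ∨ ◇p1):
1. ¬((□((p3 ∧ p2) → ◇(p1 ∨ p3)) → (□(p3 ∧ p2) → □◇(p1 ∨ p3))) ∨ ◇p1), u
2. ¬(□((p3 ∧ p2) → ◇(p1 ∨ p3)) → (□(p3 ∧ p2) → □◇(p1 ∨ p3))), u
3. ¬◇p1, u
4. □((p3 ∧ p2) → ◇(p1 ∨ p3)), u
5. ¬(□(p3 ∧ p2) → □◇(p1 ∨ p3)), u
6. □(p3 ∧ p2), u
7. ¬□◇(p1 ∨ p3), u
8. ¬p1, u
9. (p3 ∧ p2) → ◇(p1 ∨ p3), u
10. p3 ∧ p2, u
11. p3, u
12. p2, u
13. ◇(p1 ∨ p3), u
14. ¬◇(p1 ∨ p3), v
15. ¬p1, v
16. (p3 ∧ p2) → ◇(p1 ∨ p3), v
17. p3 ∧ p2, v
18. p3, v
19. p2, v
20. ¬(p1 ∨ p3), u
21. ¬p3, u
Accessibility: uRu, uRv, vRu, vRv
Branch closes: p3 and ¬p3 both at u.
Every branch of the negation's tableau closes; the branch above is one of them.

Valid in B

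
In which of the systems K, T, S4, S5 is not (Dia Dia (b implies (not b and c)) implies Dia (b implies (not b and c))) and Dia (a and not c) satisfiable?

T-tableau for the formula:
1. not (Dia Dia (b implies (not b and c)) implies Dia (b implies (not b and c))) and Dia (a and not c), w0
2. not (Dia Dia (b implies (not b and c)) implies Dia (b implies (not b and c))), w0
3. Dia (a and not c), w0
4. Dia Dia (b implies (not b and c)), w0
5. not Dia (b implies (not b and c)), w0
6. not (b implies (not b and c)), w0
7. b, w0
8. not (not b and c), w0
9. not c, w0
10. a and not c, w1
11. a, w1
12. not c, w1
13. not (b implies (not b and c)), w1
14. b, w1
15. not (not b and c), w1
16. Dia (b implies (not b and c)), w2
17. not (b implies (not b and c)), w2
18. b, w2
19. not (not b and c), w2
20. not c, w2
21. b implies (not b and c), w3
22. not b and c, w3
23. not b, w3
24. c, w3
Accessibility: w0Rw0, w0Rw1, w0Rw2, w1Rw1, w2Rw2, w2Rw3, w3Rw3
Complete open branch: satisfiable in T, hence also in K (this T-model is also a K-model).
S4-tableau for the formula:
1. not (Dia Dia (b implies (not b and c)) implies Dia (b implies (not b and c))) and Dia (a and not c), w0
2. not (Dia Dia (b implies (not b and c)) implies Dia (b implies (not b and c))), w0
3. Dia (a and not c), w0
4. Dia Dia (b implies (not b and c)), w0
5. not Dia (b implies (not b and c)), w0
6. not (b implies (not b and c)), w0
7. b, w0
8. not (not b and c), w0
9. not c, w0
10. a and not c, w1
11. a, w1
12. not c, w1
13. not (b implies (not b and c)), w1
14. b, w1
15. not (not b and c), w1
16. Dia (b implies (not b and c)), w2
17. not (b implies (not b and c)), w2
18. b, w2
19. not (not b and c), w2
20. not c, w2
21. b implies (not b and c), w3
22. not (b implies (not b and c)), w3
23. b, w3
24. not (not b and c), w3
25. not b and c, w3
26. not b, w3
27. c, w3
Accessibility: w0Rw0, w0Rw1, w0Rw2, w0Rw3, w1Rw1, w2Rw2, w2Rw3, w3Rw3
Branch closes: b and not b both at w3.
Every branch closes (one shown): unsatisfiable in S4, hence also in S5 (every S5-frame is an S4-frame).

K, T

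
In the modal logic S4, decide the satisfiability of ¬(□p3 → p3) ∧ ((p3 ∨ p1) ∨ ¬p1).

1. ¬(□p3 → p3) ∧ ((p3 ∨ p1) ∨ ¬p1), u
2. ¬(□p3 → p3), u   [∧-rule on 1]
3. (p3 ∨ p1) ∨ ¬p1, u   [∧-rule on 1]
4. □p3, u   [¬→-rule on 2]
5. ¬p3, u   [¬→-rule on 2]
6. p3, u   [□-rule on 4 via uRu]
Accessibility: uRu
Branch closes: p3 and ¬p3 both at u.
Every branch closes; the branch above is one of them.

Unsatisfiable (every branch closes)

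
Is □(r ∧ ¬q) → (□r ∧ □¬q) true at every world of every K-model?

Yes, valid

Tableau for the negation ¬(□(r ∧ ¬q) → (□r ∧ □¬q)):
1. ¬(□(r ∧ ¬q) → (□r ∧ □¬q)), w0
2. □(r ∧ ¬q), w0   [¬→-rule on 1]
3. ¬(□r ∧ □¬q), w0   [¬→-rule on 1]
4. ¬□¬q, w0   [¬∧-rule on 3 (branches; this branch)]
5. q, w1   [¬□-rule on 4: fresh world w1, w0Rw1]
6. r ∧ ¬q, w1   [□-rule on 2 via w0Rw1]
7. r, w1   [∧-rule on 6]
8. ¬q, w1   [∧-rule on 6]
Accessibility: w0Rw1
Branch closes: q and ¬q both at w1.
Every branch of the negation's tableau closes; the branch above is one of them.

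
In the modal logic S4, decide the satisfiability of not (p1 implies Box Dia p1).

Satisfiable (open branch found)

1. not (p1 implies Box Dia p1), 0
2. p1, 0
3. not Box Dia p1, 0
4. not Dia p1, 1
5. not p1, 1
Accessibility: 0R0, 0R1, 1R1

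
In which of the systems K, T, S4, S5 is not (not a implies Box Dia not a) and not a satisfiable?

K, T, S4

S4-tableau for the formula:
1. not (not a implies Box Dia not a) and not a, 0
2. not (not a implies Box Dia not a), 0
3. not a, 0
4. not Box Dia not a, 0
5. not Dia not a, 1
6. a, 1
Accessibility: 0R0, 0R1, 1R1
Complete open branch: satisfiable in S4, hence also in K, T (this S4-model is also a K-model and a T-model).
S5-tableau for the formula:
1. not (not a implies Box Dia not a) and not a, 0
2. not (not a implies Box Dia not a), 0
3. not a, 0
4. not Box Dia not a, 0
5. not Dia not a, 1
6. a, 0
Accessibility: 0R0, 0R1, 1R0, 1R1
Branch closes: a and not a both at 0.
Every branch closes (one shown): unsatisfiable in S5.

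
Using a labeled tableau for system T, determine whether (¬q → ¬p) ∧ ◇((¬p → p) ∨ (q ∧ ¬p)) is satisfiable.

Satisfiable

1. (¬q → ¬p) ∧ ◇((¬p → p) ∨ (q ∧ ¬p)), u
2. ¬q → ¬p, u
3. ◇((¬p → p) ∨ (q ∧ ¬p)), u
4. ¬p, u
5. (¬p → p) ∨ (q ∧ ¬p), v
6. q ∧ ¬p, v
7. q, v
8. ¬p, v
Accessibility: uRu, uRv, vRv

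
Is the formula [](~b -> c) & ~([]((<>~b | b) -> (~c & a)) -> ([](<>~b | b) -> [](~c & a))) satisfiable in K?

1. [](~b -> c) & ~([]((<>~b | b) -> (~c & a)) -> ([](<>~b | b) -> [](~c & a))), u
2. [](~b -> c), u
3. ~([]((<>~b | b) -> (~c & a)) -> ([](<>~b | b) -> [](~c & a))), u
4. []((<>~b | b) -> (~c & a)), u
5. ~([](<>~b | b) -> [](~c & a)), u
6. [](<>~b | b), u
7. ~[](~c & a), u
8. ~(~c & a), v
9. ~b -> c, v
10. (<>~b | b) -> (~c & a), v
11. <>~b | b, v
12. ~a, v
13. c, v
14. ~(<>~b | b), v
15. ~<>~b, v
16. ~b, v
17. <>~b, v
18. ~b, w
19. b, w
Accessibility: uRv, vRw
Branch closes: b and ~b both at w.
(One branch shown.) All branches close.

Unsatisfiable (every branch closes)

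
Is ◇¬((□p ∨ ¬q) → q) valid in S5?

No, not valid

Tableau for the negation ¬◇¬((□p ∨ ¬q) → q):
1. ¬◇¬((□p ∨ ¬q) → q), 0
2. (□p ∨ ¬q) → q, 0
3. q, 0
Accessibility: 0R0
The negation has an open branch (countermodel exists).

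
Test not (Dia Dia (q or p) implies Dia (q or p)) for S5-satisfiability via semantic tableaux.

1. not (Dia Dia (q or p) implies Dia (q or p)), u
2. Dia Dia (q or p), u   [neg-implies-rule on 1]
3. not Dia (q or p), u   [neg-implies-rule on 1]
4. not (q or p), u   [neg-Dia-rule on 3 via uRu]
5. not q, u   [neg-or-rule on 4]
6. not p, u   [neg-or-rule on 4]
7. Dia (q or p), v   [Dia-rule on 2: fresh world v, uRv]
8. not (q or p), v   [neg-Dia-rule on 3 via uRv]
9. not q, v   [neg-or-rule on 8]
10. not p, v   [neg-or-rule on 8]
11. q or p, w   [Dia-rule on 7: fresh world w, vRw]
12. not (q or p), w   [neg-Dia-rule on 3 via uRw]
13. not q, w   [neg-or-rule on 12]
14. not p, w   [neg-or-rule on 12]
15. p, w   [or-rule on 11 (branches; this branch)]
Accessibility: uRu, uRv, uRw, vRu, vRv, vRw, wRu, wRv, wRw
Branch closes: p and not p both at w.
All branches of the tableau close; one closing branch shown above.

Unsatisfiable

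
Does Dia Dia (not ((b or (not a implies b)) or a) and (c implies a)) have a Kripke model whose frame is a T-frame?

Satisfiable (open branch found)

1. Dia Dia (not ((b or (not a implies b)) or a) and (c implies a)), w0
2. Dia (not ((b or (not a implies b)) or a) and (c implies a)), w1   [Dia-rule on 1: fresh world w1, w0Rw1]
3. not ((b or (not a implies b)) or a) and (c implies a), w2   [Dia-rule on 2: fresh world w2, w1Rw2]
4. not ((b or (not a implies b)) or a), w2   [and-rule on 3]
5. c implies a, w2   [and-rule on 3]
6. not (b or (not a implies b)), w2   [neg-or-rule on 4]
7. not a, w2   [neg-or-rule on 4]
8. not b, w2   [neg-or-rule on 6]
9. not (not a implies b), w2   [neg-or-rule on 6]
10. not c, w2   [implies-rule on 5 (branches; this branch)]
Accessibility: w0Rw0, w0Rw1, w1Rw1, w1Rw2, w2Rw2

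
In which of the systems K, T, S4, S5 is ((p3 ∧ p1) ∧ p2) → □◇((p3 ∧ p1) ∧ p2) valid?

S5

S4-tableau for the negation ¬(((p3 ∧ p1) ∧ p2) → □◇((p3 ∧ p1) ∧ p2)):
1. ¬(((p3 ∧ p1) ∧ p2) → □◇((p3 ∧ p1) ∧ p2)), 0
2. (p3 ∧ p1) ∧ p2, 0
3. ¬□◇((p3 ∧ p1) ∧ p2), 0
4. p3 ∧ p1, 0
5. p2, 0
6. p3, 0
7. p1, 0
8. ¬◇((p3 ∧ p1) ∧ p2), 1
9. ¬((p3 ∧ p1) ∧ p2), 1
10. ¬p2, 1
Accessibility: 0R0, 0R1, 1R1
Complete open branch: countermodel on an S4-frame, so not valid in S4, nor in K, T (the same frame is also a K-frame and a T-frame).
S5-tableau for the negation ¬(((p3 ∧ p1) ∧ p2) → □◇((p3 ∧ p1) ∧ p2)):
1. ¬(((p3 ∧ p1) ∧ p2) → □◇((p3 ∧ p1) ∧ p2)), 0
2. (p3 ∧ p1) ∧ p2, 0
3. ¬□◇((p3 ∧ p1) ∧ p2), 0
4. p3 ∧ p1, 0
5. p2, 0
6. p3, 0
7. p1, 0
8. ¬◇((p3 ∧ p1) ∧ p2), 1
9. ¬((p3 ∧ p1) ∧ p2), 0
10. ¬((p3 ∧ p1) ∧ p2), 1
11. ¬(p3 ∧ p1), 0
12. ¬p2, 1
13. ¬p1, 0
Accessibility: 0R0, 0R1, 1R0, 1R1
Branch closes: p1 and ¬p1 both at 0.
Every branch closes (one shown): valid in S5.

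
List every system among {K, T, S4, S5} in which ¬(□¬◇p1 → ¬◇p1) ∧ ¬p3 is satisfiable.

K

T-tableau for the formula:
1. ¬(□¬◇p1 → ¬◇p1) ∧ ¬p3, u
2. ¬(□¬◇p1 → ¬◇p1), u
3. ¬p3, u
4. □¬◇p1, u
5. ◇p1, u
6. ¬◇p1, u
7. ¬p1, u
8. p1, v
9. ¬◇p1, v
10. ¬p1, v
Accessibility: uRu, uRv, vRv
Branch closes: p1 and ¬p1 both at v.
Every branch closes (one shown): unsatisfiable in T, hence also in S4, S5 (every S4/S5-frame is a T-frame).
K-tableau for the formula:
1. ¬(□¬◇p1 → ¬◇p1) ∧ ¬p3, u
2. ¬(□¬◇p1 → ¬◇p1), u
3. ¬p3, u
4. □¬◇p1, u
5. ◇p1, u
6. p1, v
7. ¬◇p1, v
Accessibility: uRv
Complete open branch: satisfiable in K.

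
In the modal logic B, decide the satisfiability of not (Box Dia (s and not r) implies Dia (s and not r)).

1. not (Box Dia (s and not r) implies Dia (s and not r)), 0
2. Box Dia (s and not r), 0
3. not Dia (s and not r), 0
4. Dia (s and not r), 0
5. not (s and not r), 0
6. r, 0
7. s and not r, 1
8. s, 1
9. not r, 1
10. Dia (s and not r), 1
11. not (s and not r), 1
12. r, 1
Accessibility: 0R0, 0R1, 1R0, 1R1
Branch closes: r and not r both at 1.
Every branch closes; the branch above is one of them.

Unsatisfiable (every branch closes)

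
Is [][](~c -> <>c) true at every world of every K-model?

Invalid (countermodel exists)

Tableau for the negation ~[][](~c -> <>c):
1. ~[][](~c -> <>c), 0
2. ~[](~c -> <>c), 1   [~[]-rule on 1: fresh world 1, 0R1]
3. ~(~c -> <>c), 2   [~[]-rule on 2: fresh world 2, 1R2]
4. ~c, 2   [~->-rule on 3]
5. ~<>c, 2   [~->-rule on 3]
Accessibility: 0R1, 1R2
The negation has an open branch (countermodel exists).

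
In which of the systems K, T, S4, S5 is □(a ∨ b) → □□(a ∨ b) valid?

S4, S5

T-tableau for the negation ¬(□(a ∨ b) → □□(a ∨ b)):
1. ¬(□(a ∨ b) → □□(a ∨ b)), 0
2. □(a ∨ b), 0
3. ¬□□(a ∨ b), 0
4. a ∨ b, 0
5. b, 0
6. ¬□(a ∨ b), 1
7. a ∨ b, 1
8. b, 1
9. ¬(a ∨ b), 2
10. ¬a, 2
11. ¬b, 2
Accessibility: 0R0, 0R1, 1R1, 1R2, 2R2
Complete open branch: countermodel on a T-frame, so not valid in T, nor in K (the same frame is also a K-frame).
S4-tableau for the negation ¬(□(a ∨ b) → □□(a ∨ b)):
1. ¬(□(a ∨ b) → □□(a ∨ b)), 0
2. □(a ∨ b), 0
3. ¬□□(a ∨ b), 0
4. a ∨ b, 0
5. b, 0
6. ¬□(a ∨ b), 1
7. a ∨ b, 1
8. b, 1
9. ¬(a ∨ b), 2
10. ¬a, 2
11. ¬b, 2
12. a ∨ b, 2
13. b, 2
Accessibility: 0R0, 0R1, 0R2, 1R1, 1R2, 2R2
Branch closes: b and ¬b both at 2.
Every branch closes (one shown): valid in S4, hence also in S5 (every theorem of S4 is a theorem of S5).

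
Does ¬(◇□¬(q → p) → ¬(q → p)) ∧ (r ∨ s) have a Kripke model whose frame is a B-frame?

No, unsatisfiable

1. ¬(◇□¬(q → p) → ¬(q → p)) ∧ (r ∨ s), u
2. ¬(◇□¬(q → p) → ¬(q → p)), u   [∧-rule on 1]
3. r ∨ s, u   [∧-rule on 1]
4. ◇□¬(q → p), u   [¬→-rule on 2]
5. q → p, u   [¬→-rule on 2]
6. s, u   [∨-rule on 3 (branches; this branch)]
7. p, u   [→-rule on 5 (branches; this branch)]
8. □¬(q → p), v   [◇-rule on 4: fresh world v, uRv]
9. ¬(q → p), u   [□-rule on 8 via vRu]
10. q, u   [¬→-rule on 9]
11. ¬p, u   [¬→-rule on 9]
Accessibility: uRu, uRv, vRu, vRv
Branch closes: p and ¬p both at u.
(One branch shown.) All branches close.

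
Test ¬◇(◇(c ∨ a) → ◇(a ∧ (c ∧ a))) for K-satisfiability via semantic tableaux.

1. ¬◇(◇(c ∨ a) → ◇(a ∧ (c ∧ a))), w0

Satisfiable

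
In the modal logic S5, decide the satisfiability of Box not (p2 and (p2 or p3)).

1. Box not (p2 and (p2 or p3)), u
2. not (p2 and (p2 or p3)), u
3. not (p2 or p3), u
4. not p2, u
5. not p3, u
Accessibility: uRu

Satisfiable (open branch found)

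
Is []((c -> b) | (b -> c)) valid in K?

Valid

Tableau for the negation ~[]((c -> b) | (b -> c)):
1. ~[]((c -> b) | (b -> c)), w0
2. ~((c -> b) | (b -> c)), w1
3. ~(c -> b), w1
4. ~(b -> c), w1
5. c, w1
6. ~b, w1
7. b, w1
8. ~c, w1
Accessibility: w0Rw1
Branch closes: b and ~b both at w1.
Every branch of the negation's tableau closes; the branch above is one of them.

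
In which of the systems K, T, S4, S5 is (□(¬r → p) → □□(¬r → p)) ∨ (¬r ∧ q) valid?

T-tableau for the negation ¬((□(¬r → p) → □□(¬r → p)) ∨ (¬r ∧ q)):
1. ¬((□(¬r → p) → □□(¬r → p)) ∨ (¬r ∧ q)), u
2. ¬(□(¬r → p) → □□(¬r → p)), u   [¬∨-rule on 1]
3. ¬(¬r ∧ q), u   [¬∨-rule on 1]
4. □(¬r → p), u   [¬→-rule on 2]
5. ¬□□(¬r → p), u   [¬→-rule on 2]
6. ¬r → p, u   [□-rule on 4 via uRu]
7. ¬q, u   [¬∧-rule on 3 (branches; this branch)]
8. p, u   [→-rule on 6 (branches; this branch)]
9. ¬□(¬r → p), v   [¬□-rule on 5: fresh world v, uRv]
10. ¬r → p, v   [□-rule on 4 via uRv]
11. p, v   [→-rule on 10 (branches; this branch)]
12. ¬(¬r → p), w   [¬□-rule on 9: fresh world w, vRw]
13. ¬r, w   [¬→-rule on 12]
14. ¬p, w   [¬→-rule on 12]
Accessibility: uRu, uRv, vRv, vRw, wRw
Complete open branch: countermodel on a T-frame, so not valid in T, nor in K (the same frame is also a K-frame).
S4-tableau for the negation ¬((□(¬r → p) → □□(¬r → p)) ∨ (¬r ∧ q)):
1. ¬((□(¬r → p) → □□(¬r → p)) ∨ (¬r ∧ q)), u
2. ¬(□(¬r → p) → □□(¬r → p)), u   [¬∨-rule on 1]
3. ¬(¬r ∧ q), u   [¬∨-rule on 1]
4. □(¬r → p), u   [¬→-rule on 2]
5. ¬□□(¬r → p), u   [¬→-rule on 2]
6. ¬r → p, u   [□-rule on 4 via uRu]
7. ¬q, u   [¬∧-rule on 3 (branches; this branch)]
8. p, u   [→-rule on 6 (branches; this branch)]
9. ¬□(¬r → p), v   [¬□-rule on 5: fresh world v, uRv]
10. ¬r → p, v   [□-rule on 4 via uRv]
11. p, v   [→-rule on 10 (branches; this branch)]
12. ¬(¬r → p), w   [¬□-rule on 9: fresh world w, vRw]
13. ¬r, w   [¬→-rule on 12]
14. ¬p, w   [¬→-rule on 12]
15. ¬r → p, w   [□-rule on 4 via uRw]
16. p, w   [→-rule on 15 (branches; this branch)]
Accessibility: uRu, uRv, uRw, vRv, vRw, wRw
Branch closes: p and ¬p both at w.
Every branch closes (one shown): valid in S4, hence also in S5 (every theorem of S4 is a theorem of S5).

S4, S5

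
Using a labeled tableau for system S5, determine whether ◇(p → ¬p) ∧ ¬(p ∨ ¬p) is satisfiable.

1. ◇(p → ¬p) ∧ ¬(p ∨ ¬p), w0
2. ◇(p → ¬p), w0   [∧-rule on 1]
3. ¬(p ∨ ¬p), w0   [∧-rule on 1]
4. ¬p, w0   [¬∨-rule on 3]
5. p, w0   [¬∨-rule on 3]
Accessibility: w0Rw0
Branch closes: p and ¬p both at w0.
All branches of the tableau close; one closing branch shown above.

Unsatisfiable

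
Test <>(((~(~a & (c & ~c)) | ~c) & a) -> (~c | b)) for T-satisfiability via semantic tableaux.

1. <>(((~(~a & (c & ~c)) | ~c) & a) -> (~c | b)), 0
2. ((~(~a & (c & ~c)) | ~c) & a) -> (~c | b), 1
3. ~c | b, 1
4. b, 1
Accessibility: 0R0, 0R1, 1R1

Satisfiable (open branch found)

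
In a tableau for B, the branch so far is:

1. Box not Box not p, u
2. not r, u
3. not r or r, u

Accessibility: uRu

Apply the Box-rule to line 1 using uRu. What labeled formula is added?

not Box not p, u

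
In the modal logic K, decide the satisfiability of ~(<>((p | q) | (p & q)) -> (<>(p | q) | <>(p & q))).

Unsatisfiable

1. ~(<>((p | q) | (p & q)) -> (<>(p | q) | <>(p & q))), 0
2. <>((p | q) | (p & q)), 0
3. ~(<>(p | q) | <>(p & q)), 0
4. ~<>(p | q), 0
5. ~<>(p & q), 0
6. (p | q) | (p & q), 1
7. ~(p | q), 1
8. ~p, 1
9. ~q, 1
10. ~(p & q), 1
11. p | q, 1
12. q, 1
Accessibility: 0R1
Branch closes: q and ~q both at 1.
(One branch shown.) All branches close.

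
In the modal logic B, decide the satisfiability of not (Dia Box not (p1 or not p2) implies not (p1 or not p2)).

1. not (Dia Box not (p1 or not p2) implies not (p1 or not p2)), u
2. Dia Box not (p1 or not p2), u   [neg-implies-rule on 1]
3. p1 or not p2, u   [neg-implies-rule on 1]
4. not p2, u   [or-rule on 3 (branches; this branch)]
5. Box not (p1 or not p2), v   [Dia-rule on 2: fresh world v, uRv]
6. not (p1 or not p2), u   [Box-rule on 5 via vRu]
7. not p1, u   [neg-or-rule on 6]
8. p2, u   [neg-or-rule on 6]
Accessibility: uRu, uRv, vRu, vRv
Branch closes: p2 and not p2 both at u.
Every branch closes; the branch above is one of them.

Unsatisfiable (every branch closes)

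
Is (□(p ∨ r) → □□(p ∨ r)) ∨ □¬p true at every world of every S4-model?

Tableau for the negation ¬((□(p ∨ r) → □□(p ∨ r)) ∨ □¬p):
1. ¬((□(p ∨ r) → □□(p ∨ r)) ∨ □¬p), u
2. ¬(□(p ∨ r) → □□(p ∨ r)), u
3. ¬□¬p, u
4. □(p ∨ r), u
5. ¬□□(p ∨ r), u
6. p ∨ r, u
7. r, u
8. p, v
9. p ∨ r, v
10. r, v
11. ¬□(p ∨ r), w
12. p ∨ r, w
13. r, w
14. ¬(p ∨ r), x
15. ¬p, x
16. ¬r, x
17. p ∨ r, x
18. r, x
Accessibility: uRu, uRv, uRw, uRx, vRv, wRw, wRx, xRx
Branch closes: r and ¬r both at x.
All branches of the negation close; one closing branch shown above.

Yes, valid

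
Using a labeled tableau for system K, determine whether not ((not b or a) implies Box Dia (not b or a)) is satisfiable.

Yes, satisfiable

1. not ((not b or a) implies Box Dia (not b or a)), 0
2. not b or a, 0   [neg-implies-rule on 1]
3. not Box Dia (not b or a), 0   [neg-implies-rule on 1]
4. a, 0   [or-rule on 2 (branches; this branch)]
5. not Dia (not b or a), 1   [neg-Box-rule on 3: fresh world 1, 0R1]
Accessibility: 0R1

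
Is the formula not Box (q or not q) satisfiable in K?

1. not Box (q or not q), w0
2. not (q or not q), w1
3. not q, w1
4. q, w1
Accessibility: w0Rw1
Branch closes: q and not q both at w1.
All branches of the tableau close; one closing branch shown above.

Unsatisfiable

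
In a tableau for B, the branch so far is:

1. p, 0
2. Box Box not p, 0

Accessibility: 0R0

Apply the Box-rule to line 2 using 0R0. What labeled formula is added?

Box not p, 0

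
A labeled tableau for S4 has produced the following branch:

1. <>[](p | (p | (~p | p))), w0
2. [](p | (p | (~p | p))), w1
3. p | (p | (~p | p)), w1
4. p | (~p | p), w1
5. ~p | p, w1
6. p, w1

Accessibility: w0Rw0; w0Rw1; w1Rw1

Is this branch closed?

No, open

No world carries both an atom and its negation.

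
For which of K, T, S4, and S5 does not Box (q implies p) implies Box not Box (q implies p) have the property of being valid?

S5-tableau for the negation not (not Box (q implies p) implies Box not Box (q implies p)):
1. not (not Box (q implies p) implies Box not Box (q implies p)), 0
2. not Box (q implies p), 0
3. not Box not Box (q implies p), 0
4. not (q implies p), 1
5. q, 1
6. not p, 1
7. Box (q implies p), 2
8. q implies p, 0
9. q implies p, 1
10. q implies p, 2
11. p, 0
12. p, 1
Accessibility: 0R0, 0R1, 0R2, 1R0, 1R1, 1R2, 2R0, 2R1, 2R2
Branch closes: p and not p both at 1.
Every branch closes (one shown): valid in S5.
S4-tableau for the negation not (not Box (q implies p) implies Box not Box (q implies p)):
1. not (not Box (q implies p) implies Box not Box (q implies p)), 0
2. not Box (q implies p), 0
3. not Box not Box (q implies p), 0
4. not (q implies p), 1
5. q, 1
6. not p, 1
7. Box (q implies p), 2
8. q implies p, 2
9. p, 2
Accessibility: 0R0, 0R1, 0R2, 1R1, 2R2
Complete open branch: countermodel on an S4-frame, so not valid in S4, nor in K, T (the same frame is also a K-frame and a T-frame).

S5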